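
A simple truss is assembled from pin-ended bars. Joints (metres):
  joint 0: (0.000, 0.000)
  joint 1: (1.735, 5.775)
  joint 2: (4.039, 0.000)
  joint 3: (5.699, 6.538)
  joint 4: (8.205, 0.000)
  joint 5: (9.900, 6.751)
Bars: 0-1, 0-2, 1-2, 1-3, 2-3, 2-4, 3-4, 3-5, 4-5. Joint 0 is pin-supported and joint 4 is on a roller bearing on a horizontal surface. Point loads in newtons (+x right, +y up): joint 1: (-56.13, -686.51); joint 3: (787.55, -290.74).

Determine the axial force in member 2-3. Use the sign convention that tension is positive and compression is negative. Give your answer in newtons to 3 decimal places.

N=6 nodes, M=9 members, R=3 reactions → 2N=12, M+R=12
member 0 (0-1): L=6.0300, (cx,cy)=(0.2877,0.9577)
member 1 (0-2): L=4.0390, (cx,cy)=(1.0000,0.0000)
member 2 (1-2): L=6.2176, (cx,cy)=(0.3706,-0.9288)
member 3 (1-3): L=4.0368, (cx,cy)=(0.9820,0.1890)
member 4 (2-3): L=6.7454, (cx,cy)=(0.2461,0.9692)
member 5 (2-4): L=4.1660, (cx,cy)=(1.0000,0.0000)
member 6 (3-4): L=7.0018, (cx,cy)=(0.3579,-0.9338)
member 7 (3-5): L=4.2064, (cx,cy)=(0.9987,0.0506)
member 8 (4-5): L=6.9605, (cx,cy)=(0.2435,0.9699)
solve A·x = −loads:
  F[0-1] = -43.9631 N (compression)
  F[0-2] = +744.0694 N (tension)
  F[1-2] = -635.9509 N (compression)
  F[1-3] = +284.2616 N (tension)
  F[2-3] = +609.4187 N (tension)
  F[2-4] = +358.4393 N (tension)
  F[3-4] = -1001.4873 N (compression)
  F[3-5] = -0.0000 N (compression)
  F[4-5] = -0.0000 N (compression)
  Rx@0 = -731.4200 N
  Ry@0 = +42.1040 N
  Ry@4 = +935.1460 N

609.419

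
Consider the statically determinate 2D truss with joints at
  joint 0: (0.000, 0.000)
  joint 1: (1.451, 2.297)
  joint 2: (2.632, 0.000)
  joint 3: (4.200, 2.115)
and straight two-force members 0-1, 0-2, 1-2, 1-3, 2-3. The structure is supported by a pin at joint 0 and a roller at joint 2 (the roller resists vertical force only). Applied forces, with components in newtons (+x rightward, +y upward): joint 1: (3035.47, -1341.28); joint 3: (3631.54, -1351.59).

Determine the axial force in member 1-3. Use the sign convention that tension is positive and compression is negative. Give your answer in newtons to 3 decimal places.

N=4 nodes, M=5 members, R=3 reactions → 2N=8, M+R=8
member 0 (0-1): L=2.7169, (cx,cy)=(0.5341,0.8454)
member 1 (0-2): L=2.6320, (cx,cy)=(1.0000,0.0000)
member 2 (1-2): L=2.5828, (cx,cy)=(0.4573,-0.8893)
member 3 (1-3): L=2.7550, (cx,cy)=(0.9978,-0.0661)
member 4 (2-3): L=2.6328, (cx,cy)=(0.5956,0.8033)
solve A·x = −loads:
  F[0-1] = +6825.6082 N (tension)
  F[0-2] = +3021.7105 N (tension)
  F[1-2] = -8325.7213 N (compression)
  F[1-3] = +4426.4497 N (tension)
  F[2-3] = -1318.5030 N (compression)
  Rx@0 = -6667.0100 N
  Ry@0 = -5770.6775 N
  Ry@2 = +8463.5475 N

4426.450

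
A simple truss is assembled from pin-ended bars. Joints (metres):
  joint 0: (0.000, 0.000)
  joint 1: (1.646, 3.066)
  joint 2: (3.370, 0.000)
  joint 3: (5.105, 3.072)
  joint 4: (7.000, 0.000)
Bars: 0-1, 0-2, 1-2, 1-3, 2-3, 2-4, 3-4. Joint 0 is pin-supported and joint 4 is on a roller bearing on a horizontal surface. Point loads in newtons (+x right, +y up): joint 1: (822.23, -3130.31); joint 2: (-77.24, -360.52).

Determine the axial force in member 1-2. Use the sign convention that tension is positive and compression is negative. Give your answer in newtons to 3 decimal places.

N=5 nodes, M=7 members, R=3 reactions → 2N=10, M+R=10
member 0 (0-1): L=3.4799, (cx,cy)=(0.4730,0.8811)
member 1 (0-2): L=3.3700, (cx,cy)=(1.0000,0.0000)
member 2 (1-2): L=3.5175, (cx,cy)=(0.4901,-0.8717)
member 3 (1-3): L=3.4590, (cx,cy)=(1.0000,0.0017)
member 4 (2-3): L=3.5281, (cx,cy)=(0.4918,0.8707)
member 5 (2-4): L=3.6300, (cx,cy)=(1.0000,0.0000)
member 6 (3-4): L=3.6095, (cx,cy)=(0.5250,-0.8511)
solve A·x = −loads:
  F[0-1] = -2520.8909 N (compression)
  F[0-2] = +1937.3783 N (tension)
  F[1-2] = -1046.1252 N (compression)
  F[1-3] = -1501.8871 N (compression)
  F[2-3] = +1461.2817 N (tension)
  F[2-4] = +783.2737 N (tension)
  F[3-4] = -1491.9240 N (compression)
  Rx@0 = -744.9900 N
  Ry@0 = +2221.0586 N
  Ry@4 = +1269.7714 N

-1046.125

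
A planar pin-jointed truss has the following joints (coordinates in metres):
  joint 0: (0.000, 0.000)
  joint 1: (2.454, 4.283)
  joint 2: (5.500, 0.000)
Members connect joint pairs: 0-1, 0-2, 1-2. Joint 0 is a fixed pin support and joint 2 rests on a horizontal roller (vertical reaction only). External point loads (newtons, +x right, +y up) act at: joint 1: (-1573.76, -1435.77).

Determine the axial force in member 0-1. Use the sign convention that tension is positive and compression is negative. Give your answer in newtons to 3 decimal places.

N=3 nodes, M=3 members, R=3 reactions → 2N=6, M+R=6
member 0 (0-1): L=4.9362, (cx,cy)=(0.4971,0.8677)
member 1 (0-2): L=5.5000, (cx,cy)=(1.0000,0.0000)
member 2 (1-2): L=5.2557, (cx,cy)=(0.5796,-0.8149)
solve A·x = −loads:
  F[0-1] = -2328.8664 N (compression)
  F[0-2] = -415.9823 N (compression)
  F[1-2] = +717.7515 N (tension)
  Rx@0 = +1573.7600 N
  Ry@0 = +2020.6854 N
  Ry@2 = -584.9154 N

-2328.866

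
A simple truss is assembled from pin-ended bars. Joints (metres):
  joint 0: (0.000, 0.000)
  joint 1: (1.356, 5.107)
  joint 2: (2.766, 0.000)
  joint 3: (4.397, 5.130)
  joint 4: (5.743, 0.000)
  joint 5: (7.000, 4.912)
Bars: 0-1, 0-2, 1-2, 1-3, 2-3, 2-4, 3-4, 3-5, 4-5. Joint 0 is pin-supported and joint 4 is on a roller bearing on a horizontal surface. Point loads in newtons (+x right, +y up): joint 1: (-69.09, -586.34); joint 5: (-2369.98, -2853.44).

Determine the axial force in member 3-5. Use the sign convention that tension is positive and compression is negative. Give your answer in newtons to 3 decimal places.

-1610.988

N=6 nodes, M=9 members, R=3 reactions → 2N=12, M+R=12
member 0 (0-1): L=5.2840, (cx,cy)=(0.2566,0.9665)
member 1 (0-2): L=2.7660, (cx,cy)=(1.0000,0.0000)
member 2 (1-2): L=5.2981, (cx,cy)=(0.2661,-0.9639)
member 3 (1-3): L=3.0411, (cx,cy)=(1.0000,0.0076)
member 4 (2-3): L=5.3830, (cx,cy)=(0.3030,0.9530)
member 5 (2-4): L=2.9770, (cx,cy)=(1.0000,0.0000)
member 6 (3-4): L=5.3036, (cx,cy)=(0.2538,-0.9673)
member 7 (3-5): L=2.6121, (cx,cy)=(0.9965,-0.0835)
member 8 (4-5): L=5.0703, (cx,cy)=(0.2479,0.9688)
solve A·x = −loads:
  F[0-1] = -1978.0821 N (compression)
  F[0-2] = -1931.4428 N (compression)
  F[1-2] = +1368.7900 N (tension)
  F[1-3] = -802.8425 N (compression)
  F[2-3] = -1384.5057 N (compression)
  F[2-4] = -1147.6705 N (compression)
  F[3-4] = +1509.3632 N (tension)
  F[3-5] = -1610.9878 N (compression)
  F[4-5] = -3084.1711 N (compression)
  Rx@0 = +2439.0700 N
  Ry@0 = +1911.8377 N
  Ry@4 = +1527.9423 N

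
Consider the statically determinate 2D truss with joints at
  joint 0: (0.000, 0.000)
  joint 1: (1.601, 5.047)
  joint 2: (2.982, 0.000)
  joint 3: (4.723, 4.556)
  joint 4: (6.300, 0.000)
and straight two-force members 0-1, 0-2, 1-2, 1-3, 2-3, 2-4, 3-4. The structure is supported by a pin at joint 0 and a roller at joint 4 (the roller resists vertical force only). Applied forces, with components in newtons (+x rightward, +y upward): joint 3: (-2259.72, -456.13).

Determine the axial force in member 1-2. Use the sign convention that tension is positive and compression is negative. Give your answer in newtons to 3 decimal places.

1988.628

N=5 nodes, M=7 members, R=3 reactions → 2N=10, M+R=10
member 0 (0-1): L=5.2948, (cx,cy)=(0.3024,0.9532)
member 1 (0-2): L=2.9820, (cx,cy)=(1.0000,0.0000)
member 2 (1-2): L=5.2325, (cx,cy)=(0.2639,-0.9645)
member 3 (1-3): L=3.1604, (cx,cy)=(0.9879,-0.1554)
member 4 (2-3): L=4.8773, (cx,cy)=(0.3570,0.9341)
member 5 (2-4): L=3.3180, (cx,cy)=(1.0000,0.0000)
member 6 (3-4): L=4.8212, (cx,cy)=(0.3271,-0.9450)
solve A·x = −loads:
  F[0-1] = -1834.2072 N (compression)
  F[0-2] = -1705.1118 N (compression)
  F[1-2] = +1988.6277 N (tension)
  F[1-3] = -1092.7267 N (compression)
  F[2-3] = -2053.3941 N (compression)
  F[2-4] = -447.2849 N (compression)
  F[3-4] = +1367.4410 N (tension)
  Rx@0 = +2259.7200 N
  Ry@0 = +1748.3494 N
  Ry@4 = -1292.2194 N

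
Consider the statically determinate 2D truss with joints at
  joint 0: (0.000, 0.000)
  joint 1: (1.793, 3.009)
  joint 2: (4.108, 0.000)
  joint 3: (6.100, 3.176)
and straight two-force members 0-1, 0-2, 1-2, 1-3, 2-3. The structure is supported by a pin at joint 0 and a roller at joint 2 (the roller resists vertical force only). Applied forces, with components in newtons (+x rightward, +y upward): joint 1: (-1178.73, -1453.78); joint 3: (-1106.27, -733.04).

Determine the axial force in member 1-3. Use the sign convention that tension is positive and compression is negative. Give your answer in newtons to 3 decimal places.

N=4 nodes, M=5 members, R=3 reactions → 2N=8, M+R=8
member 0 (0-1): L=3.5027, (cx,cy)=(0.5119,0.8591)
member 1 (0-2): L=4.1080, (cx,cy)=(1.0000,0.0000)
member 2 (1-2): L=3.7965, (cx,cy)=(0.6098,-0.7926)
member 3 (1-3): L=4.3102, (cx,cy)=(0.9992,0.0387)
member 4 (2-3): L=3.7490, (cx,cy)=(0.5313,0.8472)
solve A·x = −loads:
  F[0-1] = -2540.5628 N (compression)
  F[0-2] = -984.5104 N (compression)
  F[1-2] = +886.9824 N (tension)
  F[1-3] = -663.1167 N (compression)
  F[2-3] = -834.9653 N (compression)
  Rx@0 = +2285.0000 N
  Ry@0 = +2182.4725 N
  Ry@2 = +4.3475 N

-663.117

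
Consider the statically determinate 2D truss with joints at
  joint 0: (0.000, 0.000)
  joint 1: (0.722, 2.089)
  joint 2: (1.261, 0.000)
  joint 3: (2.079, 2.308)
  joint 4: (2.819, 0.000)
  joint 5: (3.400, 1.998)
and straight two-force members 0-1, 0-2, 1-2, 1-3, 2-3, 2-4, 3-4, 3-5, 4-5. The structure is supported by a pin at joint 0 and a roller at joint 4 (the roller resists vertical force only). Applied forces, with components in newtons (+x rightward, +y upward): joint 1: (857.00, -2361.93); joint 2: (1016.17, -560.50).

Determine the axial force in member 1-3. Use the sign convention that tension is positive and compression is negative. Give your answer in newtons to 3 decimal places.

-1081.171

N=6 nodes, M=9 members, R=3 reactions → 2N=12, M+R=12
member 0 (0-1): L=2.2102, (cx,cy)=(0.3267,0.9451)
member 1 (0-2): L=1.2610, (cx,cy)=(1.0000,0.0000)
member 2 (1-2): L=2.1574, (cx,cy)=(0.2498,-0.9683)
member 3 (1-3): L=1.3746, (cx,cy)=(0.9872,0.1593)
member 4 (2-3): L=2.4487, (cx,cy)=(0.3341,0.9426)
member 5 (2-4): L=1.5580, (cx,cy)=(1.0000,0.0000)
member 6 (3-4): L=2.4237, (cx,cy)=(0.3053,-0.9523)
member 7 (3-5): L=1.3569, (cx,cy)=(0.9736,-0.2285)
member 8 (4-5): L=2.0808, (cx,cy)=(0.2792,0.9602)
solve A·x = −loads:
  F[0-1] = -1514.7955 N (compression)
  F[0-2] = +2367.9929 N (tension)
  F[1-2] = -1138.5966 N (compression)
  F[1-3] = -1081.1710 N (compression)
  F[2-3] = +1764.3475 N (tension)
  F[2-4] = +477.9647 N (tension)
  F[3-4] = -1565.4826 N (compression)
  F[3-5] = +0.0000 N (tension)
  F[4-5] = -0.0000 N (compression)
  Rx@0 = -1873.1700 N
  Ry@0 = +1431.6968 N
  Ry@4 = +1490.7332 N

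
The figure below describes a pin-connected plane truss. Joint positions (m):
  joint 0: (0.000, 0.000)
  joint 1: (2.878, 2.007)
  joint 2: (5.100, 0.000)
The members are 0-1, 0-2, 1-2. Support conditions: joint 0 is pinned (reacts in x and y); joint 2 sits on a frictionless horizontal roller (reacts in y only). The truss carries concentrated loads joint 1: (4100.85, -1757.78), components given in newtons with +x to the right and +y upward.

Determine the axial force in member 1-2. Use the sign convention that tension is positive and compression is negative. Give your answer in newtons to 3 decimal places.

N=3 nodes, M=3 members, R=3 reactions → 2N=6, M+R=6
member 0 (0-1): L=3.5087, (cx,cy)=(0.8202,0.5720)
member 1 (0-2): L=5.1000, (cx,cy)=(1.0000,0.0000)
member 2 (1-2): L=2.9942, (cx,cy)=(0.7421,-0.6703)
solve A·x = −loads:
  F[0-1] = +1482.4354 N (tension)
  F[0-2] = +2884.8850 N (tension)
  F[1-2] = -3887.4755 N (compression)
  Rx@0 = -4100.8500 N
  Ry@0 = -847.9645 N
  Ry@2 = +2605.7445 N

-3887.475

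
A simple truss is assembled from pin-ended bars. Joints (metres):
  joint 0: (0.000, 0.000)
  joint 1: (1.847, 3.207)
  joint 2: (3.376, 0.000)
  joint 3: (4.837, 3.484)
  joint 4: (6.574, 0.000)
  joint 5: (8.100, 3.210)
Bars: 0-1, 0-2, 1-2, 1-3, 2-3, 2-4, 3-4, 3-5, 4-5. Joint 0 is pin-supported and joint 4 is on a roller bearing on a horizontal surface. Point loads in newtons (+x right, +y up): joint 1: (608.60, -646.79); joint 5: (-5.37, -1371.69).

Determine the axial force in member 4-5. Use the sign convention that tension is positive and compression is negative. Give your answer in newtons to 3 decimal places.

N=6 nodes, M=9 members, R=3 reactions → 2N=12, M+R=12
member 0 (0-1): L=3.7008, (cx,cy)=(0.4991,0.8666)
member 1 (0-2): L=3.3760, (cx,cy)=(1.0000,0.0000)
member 2 (1-2): L=3.5528, (cx,cy)=(0.4304,-0.9027)
member 3 (1-3): L=3.0028, (cx,cy)=(0.9957,0.0922)
member 4 (2-3): L=3.7779, (cx,cy)=(0.3867,0.9222)
member 5 (2-4): L=3.1980, (cx,cy)=(1.0000,0.0000)
member 6 (3-4): L=3.8930, (cx,cy)=(0.4462,-0.8949)
member 7 (3-5): L=3.2745, (cx,cy)=(0.9965,-0.0837)
member 8 (4-5): L=3.5543, (cx,cy)=(0.4293,0.9031)
solve A·x = −loads:
  F[0-1] = +170.3364 N (tension)
  F[0-2] = +518.2193 N (tension)
  F[1-2] = -894.3011 N (compression)
  F[1-3] = -139.3122 N (compression)
  F[2-3] = +875.3523 N (tension)
  F[2-4] = -205.1675 N (compression)
  F[3-4] = -946.0048 N (compression)
  F[3-5] = +624.0801 N (tension)
  F[4-5] = -1460.9772 N (compression)
  Rx@0 = -603.2300 N
  Ry@0 = -147.6065 N
  Ry@4 = +2166.0865 N

-1460.977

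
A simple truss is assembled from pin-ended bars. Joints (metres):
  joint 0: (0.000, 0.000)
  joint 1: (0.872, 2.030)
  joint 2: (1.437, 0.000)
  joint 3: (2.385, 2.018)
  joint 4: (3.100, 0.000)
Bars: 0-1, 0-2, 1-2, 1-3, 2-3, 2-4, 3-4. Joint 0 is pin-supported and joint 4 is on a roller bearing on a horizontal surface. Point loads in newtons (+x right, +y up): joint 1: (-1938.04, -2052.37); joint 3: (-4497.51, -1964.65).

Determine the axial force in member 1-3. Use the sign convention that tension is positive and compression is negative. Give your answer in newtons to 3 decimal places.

N=5 nodes, M=7 members, R=3 reactions → 2N=10, M+R=10
member 0 (0-1): L=2.2094, (cx,cy)=(0.3947,0.9188)
member 1 (0-2): L=1.4370, (cx,cy)=(1.0000,0.0000)
member 2 (1-2): L=2.1072, (cx,cy)=(0.2681,-0.9634)
member 3 (1-3): L=1.5130, (cx,cy)=(1.0000,-0.0079)
member 4 (2-3): L=2.2296, (cx,cy)=(0.4252,0.9051)
member 5 (2-4): L=1.6630, (cx,cy)=(1.0000,0.0000)
member 6 (3-4): L=2.1409, (cx,cy)=(0.3340,-0.9426)
solve A·x = −loads:
  F[0-1] = -6666.2165 N (compression)
  F[0-2] = -3804.5015 N (compression)
  F[1-2] = +4242.5355 N (tension)
  F[1-3] = -1830.6314 N (compression)
  F[2-3] = -4515.7082 N (compression)
  F[2-4] = -746.8925 N (compression)
  F[3-4] = +2236.4182 N (tension)
  Rx@0 = +6435.5500 N
  Ry@0 = +6125.0327 N
  Ry@4 = -2108.0127 N

-1830.631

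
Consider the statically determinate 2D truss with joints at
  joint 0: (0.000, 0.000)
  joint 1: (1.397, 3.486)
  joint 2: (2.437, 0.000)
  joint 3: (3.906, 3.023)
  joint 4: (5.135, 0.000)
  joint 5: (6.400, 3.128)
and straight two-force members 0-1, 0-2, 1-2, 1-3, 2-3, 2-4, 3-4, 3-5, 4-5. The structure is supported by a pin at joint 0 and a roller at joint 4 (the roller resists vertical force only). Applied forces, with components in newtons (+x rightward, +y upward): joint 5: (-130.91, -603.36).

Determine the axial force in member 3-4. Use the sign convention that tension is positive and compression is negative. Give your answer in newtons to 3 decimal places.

N=6 nodes, M=9 members, R=3 reactions → 2N=12, M+R=12
member 0 (0-1): L=3.7555, (cx,cy)=(0.3720,0.9282)
member 1 (0-2): L=2.4370, (cx,cy)=(1.0000,0.0000)
member 2 (1-2): L=3.6378, (cx,cy)=(0.2859,-0.9583)
member 3 (1-3): L=2.5514, (cx,cy)=(0.9834,-0.1815)
member 4 (2-3): L=3.3610, (cx,cy)=(0.4371,0.8994)
member 5 (2-4): L=2.6980, (cx,cy)=(1.0000,0.0000)
member 6 (3-4): L=3.2633, (cx,cy)=(0.3766,-0.9264)
member 7 (3-5): L=2.4962, (cx,cy)=(0.9991,0.0421)
member 8 (4-5): L=3.3741, (cx,cy)=(0.3749,0.9271)
solve A·x = −loads:
  F[0-1] = +74.2188 N (tension)
  F[0-2] = -158.5185 N (compression)
  F[1-2] = -81.7082 N (compression)
  F[1-3] = +51.8281 N (tension)
  F[2-3] = +87.0531 N (tension)
  F[2-4] = -219.9258 N (compression)
  F[3-4] = -69.1395 N (compression)
  F[3-5] = +115.1567 N (tension)
  F[4-5] = -656.0569 N (compression)
  Rx@0 = +130.9100 N
  Ry@0 = -68.8927 N
  Ry@4 = +672.2527 N

-69.140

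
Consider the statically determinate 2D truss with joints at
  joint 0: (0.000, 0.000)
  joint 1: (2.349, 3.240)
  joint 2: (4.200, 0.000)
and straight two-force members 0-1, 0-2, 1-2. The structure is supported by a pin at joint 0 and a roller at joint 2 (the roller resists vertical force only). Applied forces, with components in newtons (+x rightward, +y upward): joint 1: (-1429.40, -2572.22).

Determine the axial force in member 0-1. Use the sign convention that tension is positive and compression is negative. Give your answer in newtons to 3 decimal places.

-2762.185

N=3 nodes, M=3 members, R=3 reactions → 2N=6, M+R=6
member 0 (0-1): L=4.0019, (cx,cy)=(0.5870,0.8096)
member 1 (0-2): L=4.2000, (cx,cy)=(1.0000,0.0000)
member 2 (1-2): L=3.7315, (cx,cy)=(0.4961,-0.8683)
solve A·x = −loads:
  F[0-1] = -2762.1853 N (compression)
  F[0-2] = +191.9132 N (tension)
  F[1-2] = -386.8810 N (compression)
  Rx@0 = +1429.4000 N
  Ry@0 = +2236.2941 N
  Ry@2 = +335.9259 N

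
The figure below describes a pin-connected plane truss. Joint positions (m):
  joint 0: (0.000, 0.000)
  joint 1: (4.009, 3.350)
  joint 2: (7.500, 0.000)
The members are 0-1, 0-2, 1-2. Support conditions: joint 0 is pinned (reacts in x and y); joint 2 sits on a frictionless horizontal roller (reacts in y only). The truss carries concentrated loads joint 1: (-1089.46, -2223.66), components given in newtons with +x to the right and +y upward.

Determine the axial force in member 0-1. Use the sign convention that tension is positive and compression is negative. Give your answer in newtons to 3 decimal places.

N=3 nodes, M=3 members, R=3 reactions → 2N=6, M+R=6
member 0 (0-1): L=5.2244, (cx,cy)=(0.7674,0.6412)
member 1 (0-2): L=7.5000, (cx,cy)=(1.0000,0.0000)
member 2 (1-2): L=4.8383, (cx,cy)=(0.7215,-0.6924)
solve A·x = −loads:
  F[0-1] = -2373.0806 N (compression)
  F[0-2] = +731.5416 N (tension)
  F[1-2] = -1013.8787 N (compression)
  Rx@0 = +1089.4600 N
  Ry@0 = +1521.6651 N
  Ry@2 = +701.9949 N

-2373.081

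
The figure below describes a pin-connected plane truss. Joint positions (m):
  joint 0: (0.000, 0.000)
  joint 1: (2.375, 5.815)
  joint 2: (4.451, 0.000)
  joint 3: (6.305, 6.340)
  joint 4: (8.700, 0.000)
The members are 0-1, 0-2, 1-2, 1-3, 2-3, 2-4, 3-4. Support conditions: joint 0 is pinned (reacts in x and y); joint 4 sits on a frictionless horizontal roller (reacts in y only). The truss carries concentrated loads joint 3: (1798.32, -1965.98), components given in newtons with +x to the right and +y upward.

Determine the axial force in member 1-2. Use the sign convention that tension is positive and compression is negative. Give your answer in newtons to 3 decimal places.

-737.123

N=5 nodes, M=7 members, R=3 reactions → 2N=10, M+R=10
member 0 (0-1): L=6.2813, (cx,cy)=(0.3781,0.9258)
member 1 (0-2): L=4.4510, (cx,cy)=(1.0000,0.0000)
member 2 (1-2): L=6.1745, (cx,cy)=(0.3362,-0.9418)
member 3 (1-3): L=3.9649, (cx,cy)=(0.9912,0.1324)
member 4 (2-3): L=6.6055, (cx,cy)=(0.2807,0.9598)
member 5 (2-4): L=4.2490, (cx,cy)=(1.0000,0.0000)
member 6 (3-4): L=6.7773, (cx,cy)=(0.3534,-0.9355)
solve A·x = −loads:
  F[0-1] = +830.9804 N (tension)
  F[0-2] = +1484.1214 N (tension)
  F[1-2] = -737.1229 N (compression)
  F[1-3] = +567.0294 N (tension)
  F[2-3] = +723.2829 N (tension)
  F[2-4] = +1033.2764 N (tension)
  F[3-4] = -2923.9296 N (compression)
  Rx@0 = -1798.3200 N
  Ry@0 = -769.2904 N
  Ry@4 = +2735.2704 N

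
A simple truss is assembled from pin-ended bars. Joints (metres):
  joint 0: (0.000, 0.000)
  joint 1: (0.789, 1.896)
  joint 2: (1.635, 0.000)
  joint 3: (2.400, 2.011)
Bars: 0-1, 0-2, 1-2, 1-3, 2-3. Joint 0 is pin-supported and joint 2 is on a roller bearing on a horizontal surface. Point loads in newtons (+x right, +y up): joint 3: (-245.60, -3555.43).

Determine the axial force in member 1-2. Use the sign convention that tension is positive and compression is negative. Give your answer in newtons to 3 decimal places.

N=4 nodes, M=5 members, R=3 reactions → 2N=8, M+R=8
member 0 (0-1): L=2.0536, (cx,cy)=(0.3842,0.9232)
member 1 (0-2): L=1.6350, (cx,cy)=(1.0000,0.0000)
member 2 (1-2): L=2.0762, (cx,cy)=(0.4075,-0.9132)
member 3 (1-3): L=1.6151, (cx,cy)=(0.9975,0.0712)
member 4 (2-3): L=2.1516, (cx,cy)=(0.3556,0.9347)
solve A·x = −loads:
  F[0-1] = +1474.6491 N (tension)
  F[0-2] = -812.1608 N (compression)
  F[1-2] = -1401.9130 N (compression)
  F[1-3] = +1140.7058 N (tension)
  F[2-3] = -3890.8946 N (compression)
  Rx@0 = +245.6000 N
  Ry@0 = -1361.4693 N
  Ry@2 = +4916.8993 N

-1401.913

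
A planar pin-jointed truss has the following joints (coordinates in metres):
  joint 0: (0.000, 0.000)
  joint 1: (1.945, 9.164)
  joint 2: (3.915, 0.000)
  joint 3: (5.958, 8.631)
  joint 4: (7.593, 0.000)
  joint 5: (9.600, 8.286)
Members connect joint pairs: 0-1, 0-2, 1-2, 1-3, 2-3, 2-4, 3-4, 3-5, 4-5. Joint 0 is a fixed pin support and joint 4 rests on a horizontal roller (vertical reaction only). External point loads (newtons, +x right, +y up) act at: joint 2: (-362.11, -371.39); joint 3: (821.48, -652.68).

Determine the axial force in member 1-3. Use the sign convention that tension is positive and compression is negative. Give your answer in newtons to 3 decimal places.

272.098

N=6 nodes, M=9 members, R=3 reactions → 2N=12, M+R=12
member 0 (0-1): L=9.3681, (cx,cy)=(0.2076,0.9782)
member 1 (0-2): L=3.9150, (cx,cy)=(1.0000,0.0000)
member 2 (1-2): L=9.3734, (cx,cy)=(0.2102,-0.9777)
member 3 (1-3): L=4.0482, (cx,cy)=(0.9913,-0.1317)
member 4 (2-3): L=8.8695, (cx,cy)=(0.2303,0.9731)
member 5 (2-4): L=3.6780, (cx,cy)=(1.0000,0.0000)
member 6 (3-4): L=8.7845, (cx,cy)=(0.1861,-0.9825)
member 7 (3-5): L=3.6583, (cx,cy)=(0.9955,-0.0943)
member 8 (4-5): L=8.5256, (cx,cy)=(0.2354,0.9719)
solve A·x = −loads:
  F[0-1] = +627.0024 N (tension)
  F[0-2] = +329.1926 N (tension)
  F[1-2] = -663.9954 N (compression)
  F[1-3] = +272.0982 N (tension)
  F[2-3] = +1048.7557 N (tension)
  F[2-4] = +310.1802 N (tension)
  F[3-4] = -1666.5302 N (compression)
  F[3-5] = -0.0000 N (tension)
  F[4-5] = -0.0000 N (tension)
  Rx@0 = -459.3700 N
  Ry@0 = -613.3399 N
  Ry@4 = +1637.4099 N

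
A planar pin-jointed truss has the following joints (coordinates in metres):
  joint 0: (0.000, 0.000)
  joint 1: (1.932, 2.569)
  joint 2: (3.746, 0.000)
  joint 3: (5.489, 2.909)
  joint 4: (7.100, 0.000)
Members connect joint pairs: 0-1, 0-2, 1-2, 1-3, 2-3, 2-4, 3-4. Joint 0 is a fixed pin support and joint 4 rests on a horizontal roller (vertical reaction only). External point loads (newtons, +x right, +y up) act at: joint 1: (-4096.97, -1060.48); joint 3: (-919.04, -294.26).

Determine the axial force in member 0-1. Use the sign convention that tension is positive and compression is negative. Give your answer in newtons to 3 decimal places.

N=5 nodes, M=7 members, R=3 reactions → 2N=10, M+R=10
member 0 (0-1): L=3.2144, (cx,cy)=(0.6010,0.7992)
member 1 (0-2): L=3.7460, (cx,cy)=(1.0000,0.0000)
member 2 (1-2): L=3.1449, (cx,cy)=(0.5768,-0.8169)
member 3 (1-3): L=3.5732, (cx,cy)=(0.9955,0.0952)
member 4 (2-3): L=3.3912, (cx,cy)=(0.5140,0.8578)
member 5 (2-4): L=3.3540, (cx,cy)=(1.0000,0.0000)
member 6 (3-4): L=3.3253, (cx,cy)=(0.4845,-0.8748)
solve A·x = −loads:
  F[0-1] = -3375.3558 N (compression)
  F[0-2] = -2987.2700 N (compression)
  F[1-2] = +2104.1509 N (tension)
  F[1-3] = +858.4338 N (tension)
  F[2-3] = -2003.7634 N (compression)
  F[2-4] = -743.6940 N (compression)
  F[3-4] = +1535.0736 N (tension)
  Rx@0 = +5016.0100 N
  Ry@0 = +2697.6362 N
  Ry@4 = -1342.8962 N

-3375.356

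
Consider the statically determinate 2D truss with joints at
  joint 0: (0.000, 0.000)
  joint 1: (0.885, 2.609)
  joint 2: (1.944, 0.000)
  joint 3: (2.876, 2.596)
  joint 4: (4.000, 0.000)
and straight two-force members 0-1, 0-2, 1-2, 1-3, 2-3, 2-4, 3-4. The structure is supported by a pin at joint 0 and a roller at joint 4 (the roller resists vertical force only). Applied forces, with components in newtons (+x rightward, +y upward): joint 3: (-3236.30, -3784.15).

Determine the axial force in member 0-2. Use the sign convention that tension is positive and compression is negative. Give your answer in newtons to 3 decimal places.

N=5 nodes, M=7 members, R=3 reactions → 2N=10, M+R=10
member 0 (0-1): L=2.7550, (cx,cy)=(0.3212,0.9470)
member 1 (0-2): L=1.9440, (cx,cy)=(1.0000,0.0000)
member 2 (1-2): L=2.8157, (cx,cy)=(0.3761,-0.9266)
member 3 (1-3): L=1.9910, (cx,cy)=(1.0000,-0.0065)
member 4 (2-3): L=2.7582, (cx,cy)=(0.3379,0.9412)
member 5 (2-4): L=2.0560, (cx,cy)=(1.0000,0.0000)
member 6 (3-4): L=2.8289, (cx,cy)=(0.3973,-0.9177)
solve A·x = −loads:
  F[0-1] = -3340.7640 N (compression)
  F[0-2] = -2163.1383 N (compression)
  F[1-2] = +3431.0495 N (tension)
  F[1-3] = -2363.6324 N (compression)
  F[2-3] = -3377.8108 N (compression)
  F[2-4] = +268.6365 N (tension)
  F[3-4] = -676.1048 N (compression)
  Rx@0 = +3236.3000 N
  Ry@0 = +3163.7049 N
  Ry@4 = +620.4452 N

-2163.138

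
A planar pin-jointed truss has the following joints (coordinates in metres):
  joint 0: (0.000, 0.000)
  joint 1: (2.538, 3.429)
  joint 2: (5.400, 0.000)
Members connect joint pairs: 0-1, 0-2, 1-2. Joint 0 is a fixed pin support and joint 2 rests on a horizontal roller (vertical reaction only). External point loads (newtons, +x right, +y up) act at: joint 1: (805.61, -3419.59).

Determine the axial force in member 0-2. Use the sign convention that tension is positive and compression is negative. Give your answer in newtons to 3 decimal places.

N=3 nodes, M=3 members, R=3 reactions → 2N=6, M+R=6
member 0 (0-1): L=4.2661, (cx,cy)=(0.5949,0.8038)
member 1 (0-2): L=5.4000, (cx,cy)=(1.0000,0.0000)
member 2 (1-2): L=4.4664, (cx,cy)=(0.6408,-0.7677)
solve A·x = −loads:
  F[0-1] = -1618.3758 N (compression)
  F[0-2] = +1768.4219 N (tension)
  F[1-2] = -2759.8009 N (compression)
  Rx@0 = -805.6100 N
  Ry@0 = +1300.8204 N
  Ry@2 = +2118.7696 N

1768.422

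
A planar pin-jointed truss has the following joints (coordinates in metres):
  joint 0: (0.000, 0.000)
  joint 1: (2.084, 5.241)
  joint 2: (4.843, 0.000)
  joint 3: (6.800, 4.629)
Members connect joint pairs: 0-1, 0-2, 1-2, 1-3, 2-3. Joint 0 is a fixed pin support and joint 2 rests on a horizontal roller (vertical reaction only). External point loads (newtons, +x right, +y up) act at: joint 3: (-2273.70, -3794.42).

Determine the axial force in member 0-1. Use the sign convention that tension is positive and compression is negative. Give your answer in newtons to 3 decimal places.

N=4 nodes, M=5 members, R=3 reactions → 2N=8, M+R=8
member 0 (0-1): L=5.6401, (cx,cy)=(0.3695,0.9292)
member 1 (0-2): L=4.8430, (cx,cy)=(1.0000,0.0000)
member 2 (1-2): L=5.9229, (cx,cy)=(0.4658,-0.8849)
member 3 (1-3): L=4.7555, (cx,cy)=(0.9917,-0.1287)
member 4 (2-3): L=5.0257, (cx,cy)=(0.3894,0.9211)
solve A·x = −loads:
  F[0-1] = -688.6862 N (compression)
  F[0-2] = -2019.2341 N (compression)
  F[1-2] = +816.2902 N (tension)
  F[1-3] = -640.0347 N (compression)
  F[2-3] = -4209.0093 N (compression)
  Rx@0 = +2273.7000 N
  Ry@0 = +639.9499 N
  Ry@2 = +3154.4701 N

-688.686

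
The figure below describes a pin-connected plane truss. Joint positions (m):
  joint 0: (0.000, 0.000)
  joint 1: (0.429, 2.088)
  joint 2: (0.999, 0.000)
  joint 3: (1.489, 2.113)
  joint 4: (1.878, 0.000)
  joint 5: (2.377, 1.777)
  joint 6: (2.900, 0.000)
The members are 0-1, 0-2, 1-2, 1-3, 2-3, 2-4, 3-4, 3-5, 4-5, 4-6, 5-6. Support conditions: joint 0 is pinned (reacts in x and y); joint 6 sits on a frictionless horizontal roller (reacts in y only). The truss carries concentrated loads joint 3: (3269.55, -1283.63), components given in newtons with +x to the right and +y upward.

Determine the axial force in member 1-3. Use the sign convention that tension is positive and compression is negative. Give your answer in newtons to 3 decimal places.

835.826

N=7 nodes, M=11 members, R=3 reactions → 2N=14, M+R=14
member 0 (0-1): L=2.1316, (cx,cy)=(0.2013,0.9795)
member 1 (0-2): L=0.9990, (cx,cy)=(1.0000,0.0000)
member 2 (1-2): L=2.1644, (cx,cy)=(0.2634,-0.9647)
member 3 (1-3): L=1.0603, (cx,cy)=(0.9997,0.0236)
member 4 (2-3): L=2.1691, (cx,cy)=(0.2259,0.9741)
member 5 (2-4): L=0.8790, (cx,cy)=(1.0000,0.0000)
member 6 (3-4): L=2.1485, (cx,cy)=(0.1811,-0.9835)
member 7 (3-5): L=0.9494, (cx,cy)=(0.9353,-0.3539)
member 8 (4-5): L=1.8457, (cx,cy)=(0.2704,0.9628)
member 9 (4-6): L=1.0220, (cx,cy)=(1.0000,0.0000)
member 10 (5-6): L=1.8524, (cx,cy)=(0.2823,-0.9593)
solve A·x = −loads:
  F[0-1] = +1794.4256 N (tension)
  F[0-2] = +2908.4114 N (tension)
  F[1-2] = -1801.5988 N (compression)
  F[1-3] = +835.8255 N (tension)
  F[2-3] = +1784.1220 N (tension)
  F[2-4] = +2030.9181 N (tension)
  F[3-4] = -2484.1205 N (compression)
  F[3-5] = -1690.5558 N (compression)
  F[4-5] = +2537.5608 N (tension)
  F[4-6] = +895.1156 N (tension)
  F[5-6] = -3170.3276 N (compression)
  Rx@0 = -3269.5500 N
  Ry@0 = -1757.7094 N
  Ry@6 = +3041.3394 N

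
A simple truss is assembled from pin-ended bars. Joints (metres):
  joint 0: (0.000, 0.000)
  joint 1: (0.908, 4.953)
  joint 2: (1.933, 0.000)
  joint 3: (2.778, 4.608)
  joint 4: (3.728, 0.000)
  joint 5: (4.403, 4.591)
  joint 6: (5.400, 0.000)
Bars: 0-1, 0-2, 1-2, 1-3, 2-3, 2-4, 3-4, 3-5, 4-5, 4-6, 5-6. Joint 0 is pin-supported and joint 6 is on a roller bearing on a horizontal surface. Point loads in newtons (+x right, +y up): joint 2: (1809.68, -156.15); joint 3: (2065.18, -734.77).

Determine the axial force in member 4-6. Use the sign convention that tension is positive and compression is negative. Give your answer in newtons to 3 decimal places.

476.932

N=7 nodes, M=11 members, R=3 reactions → 2N=14, M+R=14
member 0 (0-1): L=5.0355, (cx,cy)=(0.1803,0.9836)
member 1 (0-2): L=1.9330, (cx,cy)=(1.0000,0.0000)
member 2 (1-2): L=5.0579, (cx,cy)=(0.2027,-0.9793)
member 3 (1-3): L=1.9016, (cx,cy)=(0.9834,-0.1814)
member 4 (2-3): L=4.6848, (cx,cy)=(0.1804,0.9836)
member 5 (2-4): L=1.7950, (cx,cy)=(1.0000,0.0000)
member 6 (3-4): L=4.7049, (cx,cy)=(0.2019,-0.9794)
member 7 (3-5): L=1.6251, (cx,cy)=(0.9999,-0.0105)
member 8 (4-5): L=4.6404, (cx,cy)=(0.1455,0.9894)
member 9 (4-6): L=1.6720, (cx,cy)=(1.0000,0.0000)
member 10 (5-6): L=4.6980, (cx,cy)=(0.2122,-0.9772)
solve A·x = −loads:
  F[0-1] = +1327.0132 N (tension)
  F[0-2] = +3635.5753 N (tension)
  F[1-2] = -1432.6996 N (compression)
  F[1-3] = +538.5613 N (tension)
  F[2-3] = +1585.1200 N (tension)
  F[2-4] = +1249.6500 N (tension)
  F[3-4] = -2233.8377 N (compression)
  F[3-5] = -798.6444 N (compression)
  F[4-5] = +2211.3472 N (tension)
  F[4-6] = +476.9315 N (tension)
  F[5-6] = -2247.3708 N (compression)
  Rx@0 = -3874.8600 N
  Ry@0 = -1305.2612 N
  Ry@6 = +2196.1812 N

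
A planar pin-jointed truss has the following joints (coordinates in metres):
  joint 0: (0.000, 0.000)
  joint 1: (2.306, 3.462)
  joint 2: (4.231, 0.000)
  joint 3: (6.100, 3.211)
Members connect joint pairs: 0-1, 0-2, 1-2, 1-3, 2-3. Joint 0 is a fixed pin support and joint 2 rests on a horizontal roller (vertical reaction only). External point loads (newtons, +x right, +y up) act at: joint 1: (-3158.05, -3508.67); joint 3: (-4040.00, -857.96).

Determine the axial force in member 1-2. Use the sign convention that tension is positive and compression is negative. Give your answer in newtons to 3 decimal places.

4101.191

N=4 nodes, M=5 members, R=3 reactions → 2N=8, M+R=8
member 0 (0-1): L=4.1597, (cx,cy)=(0.5544,0.8323)
member 1 (0-2): L=4.2310, (cx,cy)=(1.0000,0.0000)
member 2 (1-2): L=3.9612, (cx,cy)=(0.4860,-0.8740)
member 3 (1-3): L=3.8023, (cx,cy)=(0.9978,-0.0660)
member 4 (2-3): L=3.7153, (cx,cy)=(0.5031,0.8643)
solve A·x = −loads:
  F[0-1] = -8251.4734 N (compression)
  F[0-2] = -2623.7031 N (compression)
  F[1-2] = +4101.1905 N (tension)
  F[1-3] = -3416.7824 N (compression)
  F[2-3] = -1253.6913 N (compression)
  Rx@0 = +7198.0500 N
  Ry@0 = +6867.4714 N
  Ry@2 = -2500.8414 N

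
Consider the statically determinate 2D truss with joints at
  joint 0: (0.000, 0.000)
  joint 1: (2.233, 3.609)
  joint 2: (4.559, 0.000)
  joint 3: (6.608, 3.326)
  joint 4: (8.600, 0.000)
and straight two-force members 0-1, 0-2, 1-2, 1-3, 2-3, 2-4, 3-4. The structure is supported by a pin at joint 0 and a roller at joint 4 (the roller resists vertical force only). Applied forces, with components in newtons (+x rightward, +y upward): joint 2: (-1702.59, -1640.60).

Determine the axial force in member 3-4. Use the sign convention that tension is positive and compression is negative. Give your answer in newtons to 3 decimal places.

N=5 nodes, M=7 members, R=3 reactions → 2N=10, M+R=10
member 0 (0-1): L=4.2440, (cx,cy)=(0.5262,0.8504)
member 1 (0-2): L=4.5590, (cx,cy)=(1.0000,0.0000)
member 2 (1-2): L=4.2936, (cx,cy)=(0.5417,-0.8405)
member 3 (1-3): L=4.3841, (cx,cy)=(0.9979,-0.0646)
member 4 (2-3): L=3.9065, (cx,cy)=(0.5245,0.8514)
member 5 (2-4): L=4.0410, (cx,cy)=(1.0000,0.0000)
member 6 (3-4): L=3.8769, (cx,cy)=(0.5138,-0.8579)
solve A·x = −loads:
  F[0-1] = -906.5196 N (compression)
  F[0-2] = -1225.6157 N (compression)
  F[1-2] = +995.3288 N (tension)
  F[1-3] = -1018.3017 N (compression)
  F[2-3] = +944.2958 N (tension)
  F[2-4] = +520.8839 N (tension)
  F[3-4] = -1013.7620 N (compression)
  Rx@0 = +1702.5900 N
  Ry@0 = +770.8912 N
  Ry@4 = +869.7088 N

-1013.762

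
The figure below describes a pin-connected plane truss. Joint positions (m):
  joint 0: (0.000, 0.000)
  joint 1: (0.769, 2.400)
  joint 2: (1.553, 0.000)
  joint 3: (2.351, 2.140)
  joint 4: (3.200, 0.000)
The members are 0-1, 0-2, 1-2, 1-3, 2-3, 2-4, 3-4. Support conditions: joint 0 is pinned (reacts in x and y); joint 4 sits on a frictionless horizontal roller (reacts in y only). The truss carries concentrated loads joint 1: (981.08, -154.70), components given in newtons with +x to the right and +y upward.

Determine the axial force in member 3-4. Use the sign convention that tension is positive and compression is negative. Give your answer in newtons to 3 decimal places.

N=5 nodes, M=7 members, R=3 reactions → 2N=10, M+R=10
member 0 (0-1): L=2.5202, (cx,cy)=(0.3051,0.9523)
member 1 (0-2): L=1.5530, (cx,cy)=(1.0000,0.0000)
member 2 (1-2): L=2.5248, (cx,cy)=(0.3105,-0.9506)
member 3 (1-3): L=1.6032, (cx,cy)=(0.9868,-0.1622)
member 4 (2-3): L=2.2839, (cx,cy)=(0.3494,0.9370)
member 5 (2-4): L=1.6470, (cx,cy)=(1.0000,0.0000)
member 6 (3-4): L=2.3023, (cx,cy)=(0.3688,-0.9295)
solve A·x = −loads:
  F[0-1] = +649.2498 N (tension)
  F[0-2] = +782.9708 N (tension)
  F[1-2] = -716.2665 N (compression)
  F[1-3] = -568.0767 N (compression)
  F[2-3] = +726.6567 N (tension)
  F[2-4] = +306.6661 N (tension)
  F[3-4] = -831.5960 N (compression)
  Rx@0 = -981.0800 N
  Ry@0 = -618.2863 N
  Ry@4 = +772.9863 N

-831.596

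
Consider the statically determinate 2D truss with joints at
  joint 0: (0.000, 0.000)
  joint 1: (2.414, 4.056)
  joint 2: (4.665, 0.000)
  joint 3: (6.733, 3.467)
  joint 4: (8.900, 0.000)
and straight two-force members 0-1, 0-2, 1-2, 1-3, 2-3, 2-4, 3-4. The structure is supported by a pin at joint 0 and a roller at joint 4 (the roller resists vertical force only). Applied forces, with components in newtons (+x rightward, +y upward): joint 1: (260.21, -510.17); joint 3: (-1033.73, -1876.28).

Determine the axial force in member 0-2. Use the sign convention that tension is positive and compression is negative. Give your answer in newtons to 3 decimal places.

-111.253

N=5 nodes, M=7 members, R=3 reactions → 2N=10, M+R=10
member 0 (0-1): L=4.7200, (cx,cy)=(0.5114,0.8593)
member 1 (0-2): L=4.6650, (cx,cy)=(1.0000,0.0000)
member 2 (1-2): L=4.6388, (cx,cy)=(0.4853,-0.8744)
member 3 (1-3): L=4.3590, (cx,cy)=(0.9908,-0.1351)
member 4 (2-3): L=4.0369, (cx,cy)=(0.5123,0.8588)
member 5 (2-4): L=4.2350, (cx,cy)=(1.0000,0.0000)
member 6 (3-4): L=4.0885, (cx,cy)=(0.5300,-0.8480)
solve A·x = −loads:
  F[0-1] = -1294.9091 N (compression)
  F[0-2] = -111.2528 N (compression)
  F[1-2] = +901.2349 N (tension)
  F[1-3] = -1372.3957 N (compression)
  F[2-3] = -917.5501 N (compression)
  F[2-4] = +796.1143 N (tension)
  F[3-4] = -1502.0431 N (compression)
  Rx@0 = +773.5200 N
  Ry@0 = +1112.7406 N
  Ry@4 = +1273.7094 N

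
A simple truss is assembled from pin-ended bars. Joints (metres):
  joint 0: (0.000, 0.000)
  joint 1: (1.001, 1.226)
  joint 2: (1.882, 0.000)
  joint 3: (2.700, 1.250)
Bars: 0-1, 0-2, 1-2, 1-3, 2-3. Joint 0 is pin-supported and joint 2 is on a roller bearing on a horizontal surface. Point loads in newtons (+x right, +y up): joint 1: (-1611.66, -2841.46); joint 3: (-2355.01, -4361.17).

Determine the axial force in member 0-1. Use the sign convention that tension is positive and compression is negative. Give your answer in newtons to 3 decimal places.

N=4 nodes, M=5 members, R=3 reactions → 2N=8, M+R=8
member 0 (0-1): L=1.5827, (cx,cy)=(0.6324,0.7746)
member 1 (0-2): L=1.8820, (cx,cy)=(1.0000,0.0000)
member 2 (1-2): L=1.5097, (cx,cy)=(0.5836,-0.8121)
member 3 (1-3): L=1.6992, (cx,cy)=(0.9999,0.0141)
member 4 (2-3): L=1.4939, (cx,cy)=(0.5476,0.8368)
solve A·x = −loads:
  F[0-1] = -2644.7610 N (compression)
  F[0-2] = -2294.0011 N (compression)
  F[1-2] = -967.5259 N (compression)
  F[1-3] = +503.6451 N (tension)
  F[2-3] = -5220.4909 N (compression)
  Rx@0 = +3966.6700 N
  Ry@0 = +2048.6434 N
  Ry@2 = +5153.9866 N

-2644.761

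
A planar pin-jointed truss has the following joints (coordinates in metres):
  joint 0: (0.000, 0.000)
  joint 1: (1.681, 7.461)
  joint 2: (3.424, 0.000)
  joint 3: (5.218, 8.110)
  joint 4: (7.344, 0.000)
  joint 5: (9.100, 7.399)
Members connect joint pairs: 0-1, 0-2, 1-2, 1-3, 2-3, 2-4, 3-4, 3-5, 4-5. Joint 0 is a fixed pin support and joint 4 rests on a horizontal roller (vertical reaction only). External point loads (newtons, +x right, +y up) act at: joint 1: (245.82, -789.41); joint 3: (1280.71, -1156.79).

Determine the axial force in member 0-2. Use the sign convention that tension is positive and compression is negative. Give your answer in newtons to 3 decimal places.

1364.213

N=6 nodes, M=9 members, R=3 reactions → 2N=12, M+R=12
member 0 (0-1): L=7.6480, (cx,cy)=(0.2198,0.9755)
member 1 (0-2): L=3.4240, (cx,cy)=(1.0000,0.0000)
member 2 (1-2): L=7.6619, (cx,cy)=(0.2275,-0.9738)
member 3 (1-3): L=3.5960, (cx,cy)=(0.9836,0.1805)
member 4 (2-3): L=8.3061, (cx,cy)=(0.2160,0.9764)
member 5 (2-4): L=3.9200, (cx,cy)=(1.0000,0.0000)
member 6 (3-4): L=8.3840, (cx,cy)=(0.2536,-0.9673)
member 7 (3-5): L=3.9466, (cx,cy)=(0.9836,-0.1802)
member 8 (4-5): L=7.6045, (cx,cy)=(0.2309,0.9730)
solve A·x = −loads:
  F[0-1] = +738.4916 N (tension)
  F[0-2] = +1364.2130 N (tension)
  F[1-2] = -1501.8522 N (compression)
  F[1-3] = +262.4625 N (tension)
  F[2-3] = +1497.8288 N (tension)
  F[2-4] = +699.0457 N (tension)
  F[3-4] = -2756.7361 N (compression)
  F[3-5] = -0.0000 N (tension)
  F[4-5] = +0.0000 N (tension)
  Rx@0 = -1526.5300 N
  Ry@0 = -720.4326 N
  Ry@4 = +2666.6326 N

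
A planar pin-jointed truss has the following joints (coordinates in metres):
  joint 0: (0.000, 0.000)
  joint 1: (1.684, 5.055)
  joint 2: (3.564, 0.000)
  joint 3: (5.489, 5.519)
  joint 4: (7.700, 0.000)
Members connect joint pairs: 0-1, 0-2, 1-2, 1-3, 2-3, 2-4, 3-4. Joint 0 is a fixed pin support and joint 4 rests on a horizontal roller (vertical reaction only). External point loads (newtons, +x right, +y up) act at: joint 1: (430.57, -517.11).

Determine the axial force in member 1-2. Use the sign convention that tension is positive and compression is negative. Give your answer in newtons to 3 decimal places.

N=5 nodes, M=7 members, R=3 reactions → 2N=10, M+R=10
member 0 (0-1): L=5.3281, (cx,cy)=(0.3161,0.9487)
member 1 (0-2): L=3.5640, (cx,cy)=(1.0000,0.0000)
member 2 (1-2): L=5.3933, (cx,cy)=(0.3486,-0.9373)
member 3 (1-3): L=3.8332, (cx,cy)=(0.9926,0.1210)
member 4 (2-3): L=5.8451, (cx,cy)=(0.3293,0.9442)
member 5 (2-4): L=4.1360, (cx,cy)=(1.0000,0.0000)
member 6 (3-4): L=5.9454, (cx,cy)=(0.3719,-0.9283)
solve A·x = −loads:
  F[0-1] = -127.9076 N (compression)
  F[0-2] = +470.9963 N (tension)
  F[1-2] = -462.5445 N (compression)
  F[1-3] = -312.0562 N (compression)
  F[2-3] = +459.1475 N (tension)
  F[2-4] = +158.5474 N (tension)
  F[3-4] = -426.3361 N (compression)
  Rx@0 = -430.5700 N
  Ry@0 = +121.3510 N
  Ry@4 = +395.7590 N

-462.544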